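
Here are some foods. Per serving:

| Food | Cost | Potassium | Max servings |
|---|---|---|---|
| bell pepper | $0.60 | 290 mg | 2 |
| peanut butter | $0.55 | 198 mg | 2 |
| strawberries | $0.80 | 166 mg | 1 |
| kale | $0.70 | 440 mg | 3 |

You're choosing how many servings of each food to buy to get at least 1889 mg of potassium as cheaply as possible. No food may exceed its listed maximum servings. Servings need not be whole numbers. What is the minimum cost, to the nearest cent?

$3.28

Cost per mg of potassium: kale $0.0016, bell pepper $0.0021, peanut butter $0.0028, strawberries $0.0048.
Take 3 servings of kale: +1320.0 mg potassium for $2.10 (total $2.10, still need 569.0 mg).
Take 1.962 servings of bell pepper: +569.0 mg potassium for $1.18 (total $3.28, still need 0.0 mg).
Greedy by cheapest-per-mg is optimal for a single linear constraint, so the minimum cost is $3.28.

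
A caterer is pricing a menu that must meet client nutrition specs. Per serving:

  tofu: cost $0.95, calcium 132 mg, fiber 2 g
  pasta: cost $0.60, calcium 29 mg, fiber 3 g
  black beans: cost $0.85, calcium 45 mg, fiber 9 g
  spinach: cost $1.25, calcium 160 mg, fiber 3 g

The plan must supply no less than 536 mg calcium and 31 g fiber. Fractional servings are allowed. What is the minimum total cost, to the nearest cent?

$5.30

The cheapest plan sits at a corner of the feasible region — with two constraints it uses at most two foods.
tofu only: max(536/132, 31/2) = 15.5 servings → $14.72.
pasta only: max(536/29, 31/3) = 18.48 servings → $11.09.
black beans only: max(536/45, 31/9) = 11.91 servings → $10.12.
spinach only: max(536/160, 31/3) = 10.33 servings → $12.92.
tofu + pasta with both tight: 2.098 servings and 8.935 servings → $7.35.
tofu + black beans with both tight: 3.123 servings and 2.75 servings → $5.30.
tofu + spinach: intersection lies outside the first quadrant.
pasta + black beans with both targets exact would need a negative amount; discard.
pasta + spinach with both tight: 8.529 servings and 1.804 servings → $7.37.
black beans + spinach with both tight: 2.569 servings and 2.628 servings → $5.47.
The minimum over all feasible corners is $5.30.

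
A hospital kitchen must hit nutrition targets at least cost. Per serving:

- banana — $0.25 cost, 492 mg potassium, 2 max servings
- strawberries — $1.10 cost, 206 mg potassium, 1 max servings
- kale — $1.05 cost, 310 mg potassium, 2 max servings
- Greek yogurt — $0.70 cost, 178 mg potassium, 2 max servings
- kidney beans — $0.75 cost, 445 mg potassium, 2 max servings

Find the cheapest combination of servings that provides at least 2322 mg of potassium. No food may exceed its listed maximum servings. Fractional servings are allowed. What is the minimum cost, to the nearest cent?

Cost per mg of potassium: banana $0.0005, kidney beans $0.0017, kale $0.0034, Greek yogurt $0.0039, strawberries $0.0053.
Take 2 servings of banana: +984.0 mg potassium for $0.50 (total $0.50, still need 1338.0 mg).
Take 2 servings of kidney beans: +890.0 mg potassium for $1.50 (total $2.00, still need 448.0 mg).
Take 1.445 servings of kale: +448.0 mg potassium for $1.52 (total $3.52, still need 0.0 mg).
Greedy by cheapest-per-mg is optimal for a single linear constraint, so the minimum cost is $3.52.

$3.52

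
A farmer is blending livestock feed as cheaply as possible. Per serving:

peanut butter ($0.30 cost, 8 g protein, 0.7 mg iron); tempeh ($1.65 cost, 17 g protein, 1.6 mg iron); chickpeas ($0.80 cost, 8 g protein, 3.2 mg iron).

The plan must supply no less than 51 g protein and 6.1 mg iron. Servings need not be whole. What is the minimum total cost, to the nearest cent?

$2.24

This is a tiny linear program; its minimum lies at a vertex of the feasible set. List the vertices and price them.
peanut butter only: max(51/8, 6.1/0.7) = 8.714 servings → $2.61.
tempeh only: max(51/17, 6.1/1.6) = 3.812 servings → $6.29.
chickpeas only: max(51/8, 6.1/3.2) = 6.375 servings → $5.10.
peanut butter + tempeh: the both-tight solution has a negative serving — not a feasible corner.
peanut butter + chickpeas with both tight: 5.72 servings and 0.655 servings → $2.24.
tempeh + chickpeas with both tight: 2.75 servings and 0.5312 servings → $4.96.
Cheapest feasible corner: $2.24.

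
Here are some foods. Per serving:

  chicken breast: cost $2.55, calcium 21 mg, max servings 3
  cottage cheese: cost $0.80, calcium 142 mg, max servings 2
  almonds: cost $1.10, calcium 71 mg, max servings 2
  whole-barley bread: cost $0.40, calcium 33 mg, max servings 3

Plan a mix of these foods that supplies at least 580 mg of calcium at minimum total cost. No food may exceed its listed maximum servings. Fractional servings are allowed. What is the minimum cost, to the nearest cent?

$11.68

Cost per mg of calcium: cottage cheese $0.0056, whole-barley bread $0.0121, almonds $0.0155, chicken breast $0.1214.
Take 2 servings of cottage cheese: +284.0 mg calcium for $1.60 (total $1.60, still need 296.0 mg).
Take 3 servings of whole-barley bread: +99.0 mg calcium for $1.20 (total $2.80, still need 197.0 mg).
Take 2 servings of almonds: +142.0 mg calcium for $2.20 (total $5.00, still need 55.0 mg).
Take 2.619 servings of chicken breast: +55.0 mg calcium for $6.68 (total $11.68, still need 0.0 mg).
Greedy by cheapest-per-mg is optimal for a single linear constraint, so the minimum cost is $11.68.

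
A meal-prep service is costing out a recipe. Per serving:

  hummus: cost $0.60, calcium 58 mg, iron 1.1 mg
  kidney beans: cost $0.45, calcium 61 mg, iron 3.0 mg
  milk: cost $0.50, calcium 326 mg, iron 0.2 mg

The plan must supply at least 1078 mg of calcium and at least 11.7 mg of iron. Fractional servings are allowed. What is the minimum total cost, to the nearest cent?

$2.98

This is a tiny linear program; its minimum lies at a vertex of the feasible set. List the vertices and price them.
hummus only: max(1078/58, 11.7/1.1) = 18.59 servings → $11.15.
kidney beans only: max(1078/61, 11.7/3.0) = 17.67 servings → $7.95.
milk only: max(1078/326, 11.7/0.2) = 58.5 servings → $29.25.
hummus + kidney beans with both targets exact would need a negative amount; discard.
hummus + milk with both tight: 10.37 servings and 1.462 servings → $6.95.
kidney beans + milk with both tight: 3.726 servings and 2.61 servings → $2.98.
Cheapest feasible corner: $2.98.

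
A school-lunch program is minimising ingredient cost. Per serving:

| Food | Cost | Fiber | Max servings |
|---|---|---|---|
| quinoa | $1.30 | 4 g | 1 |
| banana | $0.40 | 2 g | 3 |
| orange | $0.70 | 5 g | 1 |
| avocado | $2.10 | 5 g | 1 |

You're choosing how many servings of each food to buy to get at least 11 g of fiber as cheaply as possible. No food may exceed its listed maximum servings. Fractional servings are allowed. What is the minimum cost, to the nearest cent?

$1.90

Cost per g of fiber: orange $0.1400, banana $0.2000, quinoa $0.3250, avocado $0.4200.
Take 1 serving of orange: +5.0 g fiber for $0.70 (total $0.70, still need 6.0 g).
Take 3 servings of banana: +6.0 g fiber for $1.20 (total $1.90, still need 0.0 g).
Filling from the cheapest source first is optimal under one linear minimum: $1.90.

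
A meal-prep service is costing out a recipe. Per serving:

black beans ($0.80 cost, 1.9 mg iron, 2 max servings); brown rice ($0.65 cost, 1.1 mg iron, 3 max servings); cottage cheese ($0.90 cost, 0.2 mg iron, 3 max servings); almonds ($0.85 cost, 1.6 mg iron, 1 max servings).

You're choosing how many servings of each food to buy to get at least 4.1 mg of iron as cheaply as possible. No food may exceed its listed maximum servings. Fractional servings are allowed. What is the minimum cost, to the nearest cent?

Cost per mg of iron: black beans $0.4211, almonds $0.5312, brown rice $0.5909, cottage cheese $4.5000.
Take 2 servings of black beans: +3.8 mg iron for $1.60 (total $1.60, still need 0.3 mg).
Take 0.1875 servings of almonds: +0.3 mg iron for $0.16 (total $1.76, still need 0.0 mg).
Greedy by cheapest-per-mg is optimal for a single linear constraint, so the minimum cost is $1.76.

$1.76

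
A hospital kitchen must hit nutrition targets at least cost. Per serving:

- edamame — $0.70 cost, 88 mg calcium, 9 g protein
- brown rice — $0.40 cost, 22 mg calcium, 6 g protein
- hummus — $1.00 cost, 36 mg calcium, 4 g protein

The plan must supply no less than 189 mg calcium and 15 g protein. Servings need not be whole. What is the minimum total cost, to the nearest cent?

For a min-cost LP with two ≥-constraints, a basic feasible solution has at most two positive variables.
edamame only: max(189/88, 15/9) = 2.148 servings → $1.50.
brown rice only: max(189/22, 15/6) = 8.591 servings → $3.44.
hummus only: max(189/36, 15/4) = 5.25 servings → $5.25.
edamame + brown rice: intersection lies outside the first quadrant.
edamame + hummus: the both-tight solution has a negative serving — not a feasible corner.
brown rice + hummus with both targets exact would need a negative amount; discard.
So the least-cost plan costs $1.50.

$1.50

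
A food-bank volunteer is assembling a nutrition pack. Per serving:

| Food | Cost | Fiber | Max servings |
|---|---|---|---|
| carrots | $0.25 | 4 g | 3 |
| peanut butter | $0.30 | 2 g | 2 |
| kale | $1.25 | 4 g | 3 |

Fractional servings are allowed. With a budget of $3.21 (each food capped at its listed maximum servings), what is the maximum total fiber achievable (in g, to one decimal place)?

22.0 g

Fiber per dollar: carrots 16, peanut butter 6.667, kale 3.2.
Take 3 servings of carrots: spends $0.75, +12.0 g fiber (running total 12.0 g).
Take 2 servings of peanut butter: spends $0.60, +4.0 g fiber (running total 16.0 g).
Take 1.488 servings of kale: spends $1.86, +6.0 g fiber (running total 22.0 g).
Filling greedily by fiber-per-dollar is optimal for one linear limit, giving 22.0 g.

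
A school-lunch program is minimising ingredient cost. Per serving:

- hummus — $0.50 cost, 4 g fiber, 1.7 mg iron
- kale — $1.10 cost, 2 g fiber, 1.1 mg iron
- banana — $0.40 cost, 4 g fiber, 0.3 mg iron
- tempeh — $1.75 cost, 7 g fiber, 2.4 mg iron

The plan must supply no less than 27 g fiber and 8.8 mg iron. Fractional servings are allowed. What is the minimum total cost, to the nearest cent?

$3.18

For a min-cost LP with two ≥-constraints, a basic feasible solution has at most two positive variables.
hummus only: max(27/4, 8.8/1.7) = 6.75 servings → $3.38.
kale only: max(27/2, 8.8/1.1) = 13.5 servings → $14.85.
banana only: max(27/4, 8.8/0.3) = 29.33 servings → $11.73.
tempeh only: max(27/7, 8.8/2.4) = 3.857 servings → $6.75.
hummus + kale: the both-tight solution has a negative serving — not a feasible corner.
hummus + banana with both tight: 4.839 servings and 1.911 servings → $3.18.
hummus + tempeh with both targets exact would need a negative amount; discard.
kale + banana with both tight: 7.132 servings and 3.184 servings → $9.12.
kale + tempeh with both targets exact would need a negative amount; discard.
banana + tempeh with both tight: 0.4267 servings and 3.613 servings → $6.49.
So the least-cost plan costs $3.18.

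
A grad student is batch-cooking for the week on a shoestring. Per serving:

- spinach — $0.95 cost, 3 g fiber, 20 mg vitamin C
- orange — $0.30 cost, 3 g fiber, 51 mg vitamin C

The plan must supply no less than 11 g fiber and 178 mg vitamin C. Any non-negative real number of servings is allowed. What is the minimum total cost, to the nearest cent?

$1.10

The cheapest plan sits at a corner of the feasible region — with two constraints it uses at most two foods.
spinach only: max(11/3, 178/20) = 8.9 servings → $8.46.
orange only: max(11/3, 178/51) = 3.667 servings → $1.10.
spinach + orange with both tight: 0.2903 servings and 3.376 servings → $1.29.
The minimum over all feasible corners is $1.10.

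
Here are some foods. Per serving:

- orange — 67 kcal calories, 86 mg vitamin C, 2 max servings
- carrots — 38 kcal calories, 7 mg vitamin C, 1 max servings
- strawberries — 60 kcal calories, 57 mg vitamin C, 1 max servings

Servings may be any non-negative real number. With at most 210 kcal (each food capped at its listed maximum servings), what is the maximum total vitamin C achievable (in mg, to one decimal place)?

Vitamin C per kcal: orange 1.284, strawberries 0.95, carrots 0.1842.
Take 2 servings of orange: uses 134 kcal, +172.0 mg vitamin C (running total 172.0 mg).
Take 1 serving of strawberries: uses 60 kcal, +57.0 mg vitamin C (running total 229.0 mg).
Take 0.4211 servings of carrots: uses 16 kcal, +2.9 mg vitamin C (running total 231.9 mg).
Filling greedily by vitamin C-per-kcal is optimal for one linear limit, giving 231.9 mg.

231.9 mg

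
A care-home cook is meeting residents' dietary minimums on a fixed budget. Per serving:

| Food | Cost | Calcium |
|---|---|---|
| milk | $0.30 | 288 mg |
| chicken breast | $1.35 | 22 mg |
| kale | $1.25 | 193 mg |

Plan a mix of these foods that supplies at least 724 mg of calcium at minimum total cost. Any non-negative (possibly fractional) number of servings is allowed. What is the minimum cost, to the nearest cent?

Cost per mg of calcium: milk $0.0010, kale $0.0065, chicken breast $0.0614.
With no serving limits, use only milk: 724 mg / 288 mg = 2.514 servings × $0.30 = $0.75.

$0.75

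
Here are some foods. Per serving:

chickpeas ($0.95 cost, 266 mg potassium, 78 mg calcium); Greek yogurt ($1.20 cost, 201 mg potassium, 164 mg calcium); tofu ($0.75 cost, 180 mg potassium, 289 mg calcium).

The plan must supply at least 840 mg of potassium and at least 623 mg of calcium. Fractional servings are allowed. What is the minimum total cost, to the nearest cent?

$3.17

At the optimum either one food covers both requirements or two foods hit both targets exactly; no other combination can be cheaper.
chickpeas only: max(840/266, 623/78) = 7.987 servings → $7.59.
Greek yogurt only: max(840/201, 623/164) = 4.179 servings → $5.01.
tofu only: max(840/180, 623/289) = 4.667 servings → $3.50.
chickpeas + Greek yogurt with both tight: 0.4486 servings and 3.585 servings → $4.73.
chickpeas + tofu with both tight: 2.079 servings and 1.595 servings → $3.17.
Greek yogurt + tofu: the both-tight solution has a negative serving — not a feasible corner.
Cheapest feasible corner: $3.17.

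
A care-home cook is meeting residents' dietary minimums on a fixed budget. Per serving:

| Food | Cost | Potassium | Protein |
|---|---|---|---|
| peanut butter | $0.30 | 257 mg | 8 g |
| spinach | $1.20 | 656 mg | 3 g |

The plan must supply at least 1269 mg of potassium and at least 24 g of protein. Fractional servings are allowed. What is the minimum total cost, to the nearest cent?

Compare the cost at each extreme point of the feasible region.
peanut butter only: max(1269/257, 24/8) = 4.938 servings → $1.48.
spinach only: max(1269/656, 24/3) = 8 servings → $9.60.
peanut butter + spinach with both tight: 2.666 servings and 0.8899 servings → $1.87.
The minimum over all feasible corners is $1.48.

$1.48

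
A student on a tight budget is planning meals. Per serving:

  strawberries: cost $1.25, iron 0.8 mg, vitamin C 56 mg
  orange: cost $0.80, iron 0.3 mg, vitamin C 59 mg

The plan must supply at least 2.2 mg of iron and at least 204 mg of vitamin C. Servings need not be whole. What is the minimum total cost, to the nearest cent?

strawberries only: max(2.2/0.8, 204/56) = 3.643 servings → $4.55.
orange only: max(2.2/0.3, 204/59) = 7.333 servings → $5.87.
strawberries + orange with both tight: 2.257 servings and 1.316 servings → $3.87.
Cheapest feasible corner: $3.87.

$3.87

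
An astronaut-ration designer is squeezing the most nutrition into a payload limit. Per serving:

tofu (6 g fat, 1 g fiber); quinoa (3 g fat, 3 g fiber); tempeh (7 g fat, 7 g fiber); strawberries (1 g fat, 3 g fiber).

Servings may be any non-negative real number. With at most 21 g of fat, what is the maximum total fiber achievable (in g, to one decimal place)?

63.0 g

Fiber per g fat: strawberries 3, quinoa 1, tempeh 1, tofu 0.1667.
With no serving limits, spend the whole fat allowance on strawberries: 21 g / 1 g × 3 g = 63.0 g.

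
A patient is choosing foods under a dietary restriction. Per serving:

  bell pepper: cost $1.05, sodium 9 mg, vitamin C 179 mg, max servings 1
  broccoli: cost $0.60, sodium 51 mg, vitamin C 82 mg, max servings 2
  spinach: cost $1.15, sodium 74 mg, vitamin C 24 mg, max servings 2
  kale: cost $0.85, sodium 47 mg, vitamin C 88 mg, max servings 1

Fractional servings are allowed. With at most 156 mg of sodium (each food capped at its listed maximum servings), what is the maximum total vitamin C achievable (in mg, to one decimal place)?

Vitamin C per mg sodium: bell pepper 19.89, kale 1.872, broccoli 1.608, spinach 0.3243.
Take 1 serving of bell pepper: uses 9 mg sodium, +179.0 mg vitamin C (running total 179.0 mg).
Take 1 serving of kale: uses 47 mg sodium, +88.0 mg vitamin C (running total 267.0 mg).
Take 1.961 servings of broccoli: uses 100 mg sodium, +160.8 mg vitamin C (running total 427.8 mg).
Greedy by best ratio exhausts the sodium allowance optimally: 427.8 mg.

427.8 mg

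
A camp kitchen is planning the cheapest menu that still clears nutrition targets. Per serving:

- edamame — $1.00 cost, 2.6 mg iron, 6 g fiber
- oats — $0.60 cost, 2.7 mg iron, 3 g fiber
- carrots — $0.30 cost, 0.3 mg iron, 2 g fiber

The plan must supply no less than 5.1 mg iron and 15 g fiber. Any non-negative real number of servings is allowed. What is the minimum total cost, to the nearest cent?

$2.42

Compare the cost at each extreme point of the feasible region.
edamame only: max(5.1/2.6, 15/6) = 2.5 servings → $2.50.
oats only: max(5.1/2.7, 15/3) = 5 servings → $3.00.
carrots only: max(5.1/0.3, 15/2) = 17 servings → $5.10.
edamame + oats with both targets exact would need a negative amount; discard.
edamame + carrots with both tight: 1.676 servings and 2.471 servings → $2.42.
oats + carrots with both tight: 1.267 servings and 5.6 servings → $2.44.
Cheapest feasible corner: $2.42.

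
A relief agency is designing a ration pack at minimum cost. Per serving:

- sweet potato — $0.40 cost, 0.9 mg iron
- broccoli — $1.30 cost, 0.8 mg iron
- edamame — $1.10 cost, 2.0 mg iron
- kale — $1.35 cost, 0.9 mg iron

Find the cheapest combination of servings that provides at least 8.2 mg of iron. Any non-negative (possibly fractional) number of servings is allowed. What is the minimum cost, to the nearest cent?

$3.64

Cost per mg of iron: sweet potato $0.4444, edamame $0.5500, kale $1.5000, broccoli $1.6250.
With no serving limits, use only sweet potato: 8.2 mg / 0.9 mg = 9.111 servings × $0.40 = $3.64.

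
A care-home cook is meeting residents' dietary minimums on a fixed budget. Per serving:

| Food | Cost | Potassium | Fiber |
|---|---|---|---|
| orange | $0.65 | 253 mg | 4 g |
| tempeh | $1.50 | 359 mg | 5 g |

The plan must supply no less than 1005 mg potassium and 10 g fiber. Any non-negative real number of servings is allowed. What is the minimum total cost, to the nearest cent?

The cheapest plan sits at a corner of the feasible region — with two constraints it uses at most two foods.
orange only: max(1005/253, 10/4) = 3.972 servings → $2.58.
tempeh only: max(1005/359, 10/5) = 2.799 servings → $4.20.
orange + tempeh with both targets exact would need a negative amount; discard.
Cheapest feasible corner: $2.58.

$2.58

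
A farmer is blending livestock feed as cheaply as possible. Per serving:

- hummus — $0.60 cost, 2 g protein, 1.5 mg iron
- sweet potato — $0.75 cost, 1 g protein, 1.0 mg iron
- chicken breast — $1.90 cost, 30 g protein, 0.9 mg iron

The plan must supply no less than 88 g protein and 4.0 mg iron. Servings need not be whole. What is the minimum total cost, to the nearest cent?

Minimising a linear cost over {protein ≥ 88, iron ≥ 4.0, servings ≥ 0} — the optimum is at a vertex, using one or two foods.
hummus only: max(88/2, 4.0/1.5) = 44 servings → $26.40.
sweet potato only: max(88/1, 4.0/1.0) = 88 servings → $66.00.
chicken breast only: max(88/30, 4.0/0.9) = 4.444 servings → $8.44.
hummus + sweet potato with both targets exact would need a negative amount; discard.
hummus + chicken breast with both tight: 0.9444 servings and 2.87 servings → $6.02.
sweet potato + chicken breast with both tight: 1.402 servings and 2.887 servings → $6.54.
So the least-cost plan costs $6.02.

$6.02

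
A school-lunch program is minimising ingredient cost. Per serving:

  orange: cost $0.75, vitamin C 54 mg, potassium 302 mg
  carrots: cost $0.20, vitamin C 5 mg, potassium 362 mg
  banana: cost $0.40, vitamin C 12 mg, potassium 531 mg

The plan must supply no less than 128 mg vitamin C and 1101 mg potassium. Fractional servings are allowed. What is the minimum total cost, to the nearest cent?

$1.93

At the optimum either one food covers both requirements or two foods hit both targets exactly; no other combination can be cheaper.
orange only: max(128/54, 1101/302) = 3.646 servings → $2.73.
carrots only: max(128/5, 1101/362) = 25.6 servings → $5.12.
banana only: max(128/12, 1101/531) = 10.67 servings → $4.27.
orange + carrots with both tight: 2.264 servings and 1.153 servings → $1.93.
orange + banana with both tight: 2.186 servings and 0.8303 servings → $1.97.
carrots + banana: intersection lies outside the first quadrant.
Cheapest feasible corner: $1.93.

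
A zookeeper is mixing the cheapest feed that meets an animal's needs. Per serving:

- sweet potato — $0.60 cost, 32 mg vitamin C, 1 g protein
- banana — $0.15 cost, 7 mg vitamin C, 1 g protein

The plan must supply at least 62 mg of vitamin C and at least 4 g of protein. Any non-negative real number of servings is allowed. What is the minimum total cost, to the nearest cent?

sweet potato only: max(62/32, 4/1) = 4 servings → $2.40.
banana only: max(62/7, 4/1) = 8.857 servings → $1.33.
sweet potato + banana with both tight: 1.36 servings and 2.64 servings → $1.21.
The minimum over all feasible corners is $1.21.

$1.21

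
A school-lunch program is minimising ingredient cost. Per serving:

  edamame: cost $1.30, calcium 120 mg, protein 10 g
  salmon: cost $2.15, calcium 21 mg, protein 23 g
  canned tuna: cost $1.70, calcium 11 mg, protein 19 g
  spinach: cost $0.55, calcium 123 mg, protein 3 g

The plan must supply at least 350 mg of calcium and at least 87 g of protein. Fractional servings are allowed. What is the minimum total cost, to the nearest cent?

$8.48

Compare the cost at each extreme point of the feasible region.
edamame only: max(350/120, 87/10) = 8.7 servings → $11.31.
salmon only: max(350/21, 87/23) = 16.67 servings → $35.83.
canned tuna only: max(350/11, 87/19) = 31.82 servings → $54.09.
spinach only: max(350/123, 87/3) = 29 servings → $15.95.
edamame + salmon with both tight: 2.44 servings and 2.722 servings → $9.02.
edamame + canned tuna with both tight: 2.624 servings and 3.198 servings → $8.85.
edamame + spinach: intersection lies outside the first quadrant.
salmon + canned tuna with both targets exact would need a negative amount; discard.
salmon + spinach with both tight: 3.489 servings and 2.25 servings → $8.74.
canned tuna + spinach with both tight: 4.189 servings and 2.471 servings → $8.48.
So the least-cost plan costs $8.48.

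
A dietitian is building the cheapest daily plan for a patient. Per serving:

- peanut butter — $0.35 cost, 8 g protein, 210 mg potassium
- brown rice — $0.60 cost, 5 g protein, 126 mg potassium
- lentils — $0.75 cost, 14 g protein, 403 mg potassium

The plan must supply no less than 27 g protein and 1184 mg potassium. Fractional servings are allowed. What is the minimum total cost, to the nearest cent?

Compare the cost at each extreme point of the feasible region.
peanut butter only: max(27/8, 1184/210) = 5.638 servings → $1.97.
brown rice only: max(27/5, 1184/126) = 9.397 servings → $5.64.
lentils only: max(27/14, 1184/403) = 2.938 servings → $2.20.
peanut butter + brown rice with both targets exact would need a negative amount; discard.
peanut butter + lentils: intersection lies outside the first quadrant.
brown rice + lentils: the both-tight solution has a negative serving — not a feasible corner.
The minimum over all feasible corners is $1.97.

$1.97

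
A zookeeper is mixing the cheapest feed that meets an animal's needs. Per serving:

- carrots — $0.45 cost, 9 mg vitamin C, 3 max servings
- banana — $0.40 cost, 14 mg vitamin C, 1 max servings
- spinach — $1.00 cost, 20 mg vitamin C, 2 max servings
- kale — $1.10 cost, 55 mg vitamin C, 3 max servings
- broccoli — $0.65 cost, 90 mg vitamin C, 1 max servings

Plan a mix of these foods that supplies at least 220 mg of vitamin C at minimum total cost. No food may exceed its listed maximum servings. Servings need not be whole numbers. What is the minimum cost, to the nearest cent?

$3.25

Cost per mg of vitamin C: broccoli $0.0072, kale $0.0200, banana $0.0286, carrots $0.0500, spinach $0.0500.
Take 1 serving of broccoli: +90.0 mg vitamin C for $0.65 (total $0.65, still need 130.0 mg).
Take 2.364 servings of kale: +130.0 mg vitamin C for $2.60 (total $3.25, still need 0.0 mg).
Filling from the cheapest source first is optimal under one linear minimum: $3.25.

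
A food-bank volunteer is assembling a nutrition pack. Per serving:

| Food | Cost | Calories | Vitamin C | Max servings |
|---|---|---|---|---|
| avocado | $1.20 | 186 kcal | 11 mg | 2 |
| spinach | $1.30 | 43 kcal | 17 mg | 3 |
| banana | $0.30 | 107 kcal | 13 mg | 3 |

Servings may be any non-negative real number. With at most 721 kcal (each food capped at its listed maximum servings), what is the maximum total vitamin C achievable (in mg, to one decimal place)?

106.0 mg

Vitamin C per kcal: spinach 0.3953, banana 0.1215, avocado 0.05914.
Take 3 servings of spinach: uses 129 kcal, +51.0 mg vitamin C (running total 51.0 mg).
Take 3 servings of banana: uses 321 kcal, +39.0 mg vitamin C (running total 90.0 mg).
Take 1.457 servings of avocado: uses 271 kcal, +16.0 mg vitamin C (running total 106.0 mg).
Greedy by best ratio exhausts the calories allowance optimally: 106.0 mg.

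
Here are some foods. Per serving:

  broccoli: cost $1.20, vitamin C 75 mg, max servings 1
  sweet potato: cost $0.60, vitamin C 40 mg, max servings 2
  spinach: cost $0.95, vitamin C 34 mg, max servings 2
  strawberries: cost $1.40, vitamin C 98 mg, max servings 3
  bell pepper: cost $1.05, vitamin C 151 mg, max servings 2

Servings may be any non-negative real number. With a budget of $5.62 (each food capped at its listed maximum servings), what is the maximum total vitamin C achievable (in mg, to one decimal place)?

548.4 mg

Vitamin C per dollar: bell pepper 143.8, strawberries 70, sweet potato 66.67, broccoli 62.5, spinach 35.79.
Take 2 servings of bell pepper: spends $2.10, +302.0 mg vitamin C (running total 302.0 mg).
Take 2.514 servings of strawberries: spends $3.52, +246.4 mg vitamin C (running total 548.4 mg).
Greedy by best ratio exhausts the cost allowance optimally: 548.4 mg.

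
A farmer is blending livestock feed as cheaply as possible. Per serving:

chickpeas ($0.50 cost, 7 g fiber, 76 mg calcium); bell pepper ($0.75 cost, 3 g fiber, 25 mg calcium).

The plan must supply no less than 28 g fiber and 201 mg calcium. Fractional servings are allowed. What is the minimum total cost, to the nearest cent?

$2.00

An LP optimum is at a vertex; with two nutrient constraints at most two foods are used. Check each candidate.
chickpeas only: max(28/7, 201/76) = 4 servings → $2.00.
bell pepper only: max(28/3, 201/25) = 9.333 servings → $7.00.
chickpeas + bell pepper with both targets exact would need a negative amount; discard.
The minimum over all feasible corners is $2.00.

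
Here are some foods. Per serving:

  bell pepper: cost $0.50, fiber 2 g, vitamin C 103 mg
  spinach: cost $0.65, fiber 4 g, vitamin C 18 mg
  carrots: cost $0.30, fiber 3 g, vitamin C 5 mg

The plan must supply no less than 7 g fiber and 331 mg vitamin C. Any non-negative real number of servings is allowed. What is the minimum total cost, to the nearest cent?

Check every corner: each single food scaled to meet both minima, and each pair solved so both constraints bind.
bell pepper only: max(7/2, 331/103) = 3.5 servings → $1.75.
spinach only: max(7/4, 331/18) = 18.39 servings → $11.95.
carrots only: max(7/3, 331/5) = 66.2 servings → $19.86.
bell pepper + spinach with both tight: 3.186 servings and 0.1569 servings → $1.70.
bell pepper + carrots with both tight: 3.204 servings and 0.1973 servings → $1.66.
spinach + carrots: the both-tight solution has a negative serving — not a feasible corner.
Cheapest feasible corner: $1.66.

$1.66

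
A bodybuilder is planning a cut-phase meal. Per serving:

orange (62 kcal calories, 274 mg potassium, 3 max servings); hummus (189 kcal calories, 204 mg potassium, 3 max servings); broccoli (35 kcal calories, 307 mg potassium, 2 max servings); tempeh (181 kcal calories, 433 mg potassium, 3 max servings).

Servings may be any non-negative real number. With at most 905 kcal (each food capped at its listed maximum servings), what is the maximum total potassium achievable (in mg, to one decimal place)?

Potassium per kcal: broccoli 8.771, orange 4.419, tempeh 2.392, hummus 1.079.
Take 2 servings of broccoli: uses 70 kcal, +614.0 mg potassium (running total 614.0 mg).
Take 3 servings of orange: uses 186 kcal, +822.0 mg potassium (running total 1436.0 mg).
Take 3 servings of tempeh: uses 543 kcal, +1299.0 mg potassium (running total 2735.0 mg).
Take 0.5608 servings of hummus: uses 106 kcal, +114.4 mg potassium (running total 2849.4 mg).
Filling greedily by potassium-per-kcal is optimal for one linear limit, giving 2849.4 mg.

2849.4 mg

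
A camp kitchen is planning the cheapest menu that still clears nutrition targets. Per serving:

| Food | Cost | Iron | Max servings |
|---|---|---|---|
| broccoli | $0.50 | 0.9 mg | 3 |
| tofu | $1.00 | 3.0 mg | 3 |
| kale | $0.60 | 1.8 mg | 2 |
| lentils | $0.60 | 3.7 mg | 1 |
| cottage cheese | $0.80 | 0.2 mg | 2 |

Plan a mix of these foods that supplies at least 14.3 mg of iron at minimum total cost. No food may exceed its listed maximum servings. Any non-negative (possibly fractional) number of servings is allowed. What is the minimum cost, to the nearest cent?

Cost per mg of iron: lentils $0.1622, tofu $0.3333, kale $0.3333, broccoli $0.5556, cottage cheese $4.0000.
Take 1 serving of lentils: +3.7 mg iron for $0.60 (total $0.60, still need 10.6 mg).
Take 3 servings of tofu: +9.0 mg iron for $3.00 (total $3.60, still need 1.6 mg).
Take 0.8889 servings of kale: +1.6 mg iron for $0.53 (total $4.13, still need 0.0 mg).
Greedy by cheapest-per-mg is optimal for a single linear constraint, so the minimum cost is $4.13.

$4.13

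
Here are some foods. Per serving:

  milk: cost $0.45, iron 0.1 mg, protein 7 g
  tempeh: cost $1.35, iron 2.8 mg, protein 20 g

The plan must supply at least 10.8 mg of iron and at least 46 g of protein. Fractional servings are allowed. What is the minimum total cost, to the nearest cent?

For a min-cost LP with two ≥-constraints, a basic feasible solution has at most two positive variables.
milk only: max(10.8/0.1, 46/7) = 108 servings → $48.60.
tempeh only: max(10.8/2.8, 46/20) = 3.857 servings → $5.21.
milk + tempeh with both targets exact would need a negative amount; discard.
So the least-cost plan costs $5.21.

$5.21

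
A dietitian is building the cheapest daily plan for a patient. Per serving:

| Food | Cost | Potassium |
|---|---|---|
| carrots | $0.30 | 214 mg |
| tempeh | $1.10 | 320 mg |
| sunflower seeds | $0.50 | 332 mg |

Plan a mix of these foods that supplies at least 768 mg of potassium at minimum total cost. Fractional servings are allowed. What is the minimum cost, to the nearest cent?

$1.08

Cost per mg of potassium: carrots $0.0014, sunflower seeds $0.0015, tempeh $0.0034.
With no serving limits, use only carrots: 768 mg / 214 mg = 3.589 servings × $0.30 = $1.08.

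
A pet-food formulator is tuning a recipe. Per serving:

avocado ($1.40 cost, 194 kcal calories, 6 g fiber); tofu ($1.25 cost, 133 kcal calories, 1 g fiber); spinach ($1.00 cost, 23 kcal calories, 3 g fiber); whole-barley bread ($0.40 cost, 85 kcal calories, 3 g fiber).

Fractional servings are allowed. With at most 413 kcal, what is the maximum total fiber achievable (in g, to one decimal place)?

53.9 g

Fiber per kcal: spinach 0.1304, whole-barley bread 0.03529, avocado 0.03093, tofu 0.007519.
With no serving limits, spend the whole calories allowance on spinach: 413 kcal / 23 kcal × 3 g = 53.9 g.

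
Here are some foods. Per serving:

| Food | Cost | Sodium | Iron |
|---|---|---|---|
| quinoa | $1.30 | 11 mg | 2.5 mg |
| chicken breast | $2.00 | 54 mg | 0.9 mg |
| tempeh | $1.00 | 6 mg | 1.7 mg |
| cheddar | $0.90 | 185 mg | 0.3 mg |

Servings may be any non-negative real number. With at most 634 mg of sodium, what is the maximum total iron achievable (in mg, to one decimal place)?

Iron per mg sodium: tempeh 0.2833, quinoa 0.2273, chicken breast 0.01667, cheddar 0.001622.
With no serving limits, spend the whole sodium allowance on tempeh: 634 mg / 6 mg × 1.7 mg = 179.6 mg.

179.6 mg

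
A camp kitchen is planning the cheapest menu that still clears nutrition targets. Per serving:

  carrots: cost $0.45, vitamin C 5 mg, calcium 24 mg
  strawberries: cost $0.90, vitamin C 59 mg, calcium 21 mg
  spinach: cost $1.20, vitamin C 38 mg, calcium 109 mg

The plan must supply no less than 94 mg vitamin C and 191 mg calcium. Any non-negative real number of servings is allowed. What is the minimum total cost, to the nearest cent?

Compare the cost at each extreme point of the feasible region.
carrots only: max(94/5, 191/24) = 18.8 servings → $8.46.
strawberries only: max(94/59, 191/21) = 9.095 servings → $8.19.
spinach only: max(94/38, 191/109) = 2.474 servings → $2.97.
carrots + strawberries with both tight: 7.09 servings and 0.9924 servings → $4.08.
carrots + spinach: intersection lies outside the first quadrant.
strawberries + spinach with both tight: 0.5304 servings and 1.65 servings → $2.46.
So the least-cost plan costs $2.46.

$2.46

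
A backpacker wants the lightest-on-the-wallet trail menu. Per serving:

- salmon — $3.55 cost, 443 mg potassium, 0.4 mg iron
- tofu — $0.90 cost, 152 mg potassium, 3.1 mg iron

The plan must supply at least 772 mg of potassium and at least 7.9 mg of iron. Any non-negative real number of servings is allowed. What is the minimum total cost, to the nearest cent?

salmon only: max(772/443, 7.9/0.4) = 19.75 servings → $70.11.
tofu only: max(772/152, 7.9/3.1) = 5.079 servings → $4.57.
salmon + tofu with both tight: 0.9085 servings and 2.431 servings → $5.41.
The minimum over all feasible corners is $4.57.

$4.57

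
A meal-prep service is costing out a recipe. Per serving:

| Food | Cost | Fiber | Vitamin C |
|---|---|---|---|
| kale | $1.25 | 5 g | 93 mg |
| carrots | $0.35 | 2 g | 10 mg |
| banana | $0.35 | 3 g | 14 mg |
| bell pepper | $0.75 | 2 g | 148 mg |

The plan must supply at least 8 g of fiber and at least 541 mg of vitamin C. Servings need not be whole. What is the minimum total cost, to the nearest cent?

The cheapest plan sits at a corner of the feasible region — with two constraints it uses at most two foods.
kale only: max(8/5, 541/93) = 5.817 servings → $7.27.
carrots only: max(8/2, 541/10) = 54.1 servings → $18.93.
banana only: max(8/3, 541/14) = 38.64 servings → $13.53.
bell pepper only: max(8/2, 541/148) = 4 servings → $3.00.
kale + carrots: intersection lies outside the first quadrant.
kale + banana: intersection lies outside the first quadrant.
kale + bell pepper with both tight: 0.1841 servings and 3.54 servings → $2.88.
carrots + banana: the both-tight solution has a negative serving — not a feasible corner.
carrots + bell pepper with both tight: 0.3696 servings and 3.63 servings → $2.85.
banana + bell pepper with both tight: 0.2452 servings and 3.632 servings → $2.81.
The minimum over all feasible corners is $2.81.

$2.81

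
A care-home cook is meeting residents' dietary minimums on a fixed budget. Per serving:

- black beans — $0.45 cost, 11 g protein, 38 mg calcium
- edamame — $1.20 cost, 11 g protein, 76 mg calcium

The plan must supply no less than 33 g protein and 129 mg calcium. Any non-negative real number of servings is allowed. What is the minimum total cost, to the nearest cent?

$1.53

This is a tiny linear program; its minimum lies at a vertex of the feasible set. List the vertices and price them.
black beans only: max(33/11, 129/38) = 3.395 servings → $1.53.
edamame only: max(33/11, 129/76) = 3 servings → $3.60.
black beans + edamame with both tight: 2.605 servings and 0.3947 servings → $1.65.
So the least-cost plan costs $1.53.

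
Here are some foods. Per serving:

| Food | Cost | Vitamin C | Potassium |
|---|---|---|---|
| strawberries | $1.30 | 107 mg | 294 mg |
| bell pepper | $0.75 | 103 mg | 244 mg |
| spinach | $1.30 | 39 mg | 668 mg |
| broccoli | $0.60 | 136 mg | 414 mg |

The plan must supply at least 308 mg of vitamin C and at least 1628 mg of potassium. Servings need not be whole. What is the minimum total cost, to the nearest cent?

The cheapest plan sits at a corner of the feasible region — with two constraints it uses at most two foods.
strawberries only: max(308/107, 1628/294) = 5.537 servings → $7.20.
bell pepper only: max(308/103, 1628/244) = 6.672 servings → $5.00.
spinach only: max(308/39, 1628/668) = 7.897 servings → $10.27.
broccoli only: max(308/136, 1628/414) = 3.932 servings → $2.36.
strawberries + bell pepper: intersection lies outside the first quadrant.
strawberries + spinach with both tight: 2.37 servings and 1.394 servings → $4.89.
strawberries + broccoli with both targets exact would need a negative amount; discard.
bell pepper + spinach with both tight: 2.399 servings and 1.561 servings → $3.83.
bell pepper + broccoli with both targets exact would need a negative amount; discard.
spinach + broccoli with both tight: 1.257 servings and 1.904 servings → $2.78.
Cheapest feasible corner: $2.36.

$2.36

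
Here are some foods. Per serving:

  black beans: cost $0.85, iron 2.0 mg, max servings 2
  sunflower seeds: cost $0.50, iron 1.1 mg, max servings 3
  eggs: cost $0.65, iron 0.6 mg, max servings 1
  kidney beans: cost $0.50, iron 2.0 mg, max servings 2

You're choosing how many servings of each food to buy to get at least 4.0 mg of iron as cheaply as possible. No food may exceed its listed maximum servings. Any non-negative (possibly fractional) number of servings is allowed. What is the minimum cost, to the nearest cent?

$1.00

Cost per mg of iron: kidney beans $0.2500, black beans $0.4250, sunflower seeds $0.4545, eggs $1.0833.
Take 2 servings of kidney beans: +4.0 mg iron for $1.00 (total $1.00, still need 0.0 mg).
Filling from the cheapest source first is optimal under one linear minimum: $1.00.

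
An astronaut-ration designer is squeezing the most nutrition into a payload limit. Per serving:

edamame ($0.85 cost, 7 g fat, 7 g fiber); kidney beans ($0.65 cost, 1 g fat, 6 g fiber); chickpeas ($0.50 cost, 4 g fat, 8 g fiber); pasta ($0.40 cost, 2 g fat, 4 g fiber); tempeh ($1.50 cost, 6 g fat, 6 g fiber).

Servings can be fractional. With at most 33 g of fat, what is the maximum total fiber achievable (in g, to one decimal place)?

198.0 g

Fiber per g fat: kidney beans 6, chickpeas 2, pasta 2, edamame 1, tempeh 1.
With no serving limits, spend the whole fat allowance on kidney beans: 33 g / 1 g × 6 g = 198.0 g.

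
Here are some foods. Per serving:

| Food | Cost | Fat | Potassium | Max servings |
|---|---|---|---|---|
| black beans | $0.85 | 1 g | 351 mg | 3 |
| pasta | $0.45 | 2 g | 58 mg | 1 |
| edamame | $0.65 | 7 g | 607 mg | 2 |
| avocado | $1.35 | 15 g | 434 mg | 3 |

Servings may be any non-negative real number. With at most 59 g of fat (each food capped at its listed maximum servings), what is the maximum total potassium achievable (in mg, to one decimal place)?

3482.3 mg

Potassium per g fat: black beans 351, edamame 86.71, pasta 29, avocado 28.93.
Take 3 servings of black beans: uses 3 g fat, +1053.0 mg potassium (running total 1053.0 mg).
Take 2 servings of edamame: uses 14 g fat, +1214.0 mg potassium (running total 2267.0 mg).
Take 1 serving of pasta: uses 2 g fat, +58.0 mg potassium (running total 2325.0 mg).
Take 2.667 servings of avocado: uses 40 g fat, +1157.3 mg potassium (running total 3482.3 mg).
Filling greedily by potassium-per-g fat is optimal for one linear limit, giving 3482.3 mg.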